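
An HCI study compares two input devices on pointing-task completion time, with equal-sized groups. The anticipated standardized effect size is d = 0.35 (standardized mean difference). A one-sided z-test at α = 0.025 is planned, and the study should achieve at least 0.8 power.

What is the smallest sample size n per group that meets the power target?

n = 129 per group

For power 0.8 need Φ(δ − z_{0.025}) = 0.8, so δ = z_{0.025} + z_{0.20} = 1.960 + 0.842 = 2.802.
δ = d·√(n/2) ⇒ n = 2(δ/d)² = 2 × (2.802 / 0.35)² = 128.14.
Rounding up, n = 129 per group.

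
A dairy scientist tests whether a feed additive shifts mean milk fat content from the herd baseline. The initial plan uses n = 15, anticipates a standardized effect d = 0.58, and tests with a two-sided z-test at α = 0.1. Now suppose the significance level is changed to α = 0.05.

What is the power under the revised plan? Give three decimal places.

Power ≈ 0.613

δ = d·√n = 0.58 × √15 = 2.2463 (unchanged). New critical value: z_{0.025} = 1.960.
Revised power = Φ(δ − 1.960) + Φ(−δ − 1.960) = Φ(0.286) + Φ(-4.206) = 0.6127 + 0.0000 = 0.6127.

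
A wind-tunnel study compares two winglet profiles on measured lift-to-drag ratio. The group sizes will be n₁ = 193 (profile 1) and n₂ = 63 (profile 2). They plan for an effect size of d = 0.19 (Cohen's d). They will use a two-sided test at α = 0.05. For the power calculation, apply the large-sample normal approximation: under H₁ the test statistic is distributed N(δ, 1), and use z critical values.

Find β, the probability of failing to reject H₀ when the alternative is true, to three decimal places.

Noncentrality parameter: λ = d / √(1/n₁ + 1/n₂) = 0.19 / √(1/193 + 1/63) = 1.3094
Two-sided α = 0.05 → critical value z_{0.025} = 1.960.
Power = Φ(λ − 1.960) + Φ(−λ − 1.960) = Φ(-0.651) + Φ(-3.269) = 0.2577 + 0.0005 = 0.2582.
Type II error: β = 1 − power = 1 − 0.2582 = 0.7418.

β ≈ 0.742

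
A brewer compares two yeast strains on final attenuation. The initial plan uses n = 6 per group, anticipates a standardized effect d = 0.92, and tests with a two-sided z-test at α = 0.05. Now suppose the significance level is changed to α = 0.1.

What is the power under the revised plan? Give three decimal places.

δ = d·√(n/2) = 0.92 × √(6/2) = 1.5935 (unchanged). New critical value: z_{0.05} = 1.645.
Revised power = Φ(δ − 1.645) + Φ(−δ − 1.645) = Φ(-0.051) + Φ(-3.238) = 0.4795 + 0.0006 = 0.4801.

Power ≈ 0.480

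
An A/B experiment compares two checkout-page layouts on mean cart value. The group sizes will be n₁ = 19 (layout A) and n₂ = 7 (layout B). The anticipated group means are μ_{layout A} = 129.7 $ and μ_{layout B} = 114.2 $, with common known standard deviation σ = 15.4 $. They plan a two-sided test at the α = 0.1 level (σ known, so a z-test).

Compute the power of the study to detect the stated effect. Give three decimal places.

Standardized effect: d = |μ_{layout A} − μ_{layout B}| / σ = |129.7 − 114.2| / 15.4 = 1.0065
Noncentrality parameter: λ = d / √(1/n₁ + 1/n₂) = 1.0065 / √(1/19 + 1/7) = 2.2764
Two-sided α = 0.1 → critical value z_{0.05} = 1.645.
Power = Φ(λ − 1.645) + Φ(−λ − 1.645) = Φ(0.632) + Φ(-3.921) = 0.7362 + 0.0000 = 0.7362.

Power ≈ 0.736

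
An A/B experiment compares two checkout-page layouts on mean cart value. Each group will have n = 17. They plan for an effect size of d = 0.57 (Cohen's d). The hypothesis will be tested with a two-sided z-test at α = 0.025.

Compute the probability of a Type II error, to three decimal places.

β ≈ 0.719

Noncentrality parameter: δ = d·√(n/2) = 0.57 × √(17/2) = 1.6618
Critical value for a two-sided test at α = 0.025: z_{α/2} = 2.241.
Power = Φ(δ − 2.241) + Φ(−δ − 2.241) = Φ(-0.580) + Φ(-3.903) = 0.2811 + 0.0000 = 0.2811.
Type II error: β = 1 − power = 1 − 0.2811 = 0.7189.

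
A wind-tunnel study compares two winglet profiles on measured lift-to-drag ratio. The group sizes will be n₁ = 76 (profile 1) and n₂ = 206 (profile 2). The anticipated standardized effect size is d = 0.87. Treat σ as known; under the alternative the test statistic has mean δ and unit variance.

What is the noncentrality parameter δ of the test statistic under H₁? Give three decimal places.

The noncentrality parameter scales effect size by the design's sample-size factor: δ = d / √(1/n₁ + 1/n₂) = 0.87 / √(1/76 + 1/206) = 6.4824

δ ≈ 6.482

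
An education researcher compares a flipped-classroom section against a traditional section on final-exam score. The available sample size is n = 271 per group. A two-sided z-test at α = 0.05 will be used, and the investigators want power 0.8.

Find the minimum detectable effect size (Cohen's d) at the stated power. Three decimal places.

d ≈ 0.241

Need Φ(δ − 1.960) = 0.8, so δ = 1.960 + 0.842 = 2.802.
(The second rejection-region term Φ(−δ − z_{α/2}) is negligible and dropped.)
δ = d·√(n/2) ⇒ d = δ/√(n/2) = 2.802/√(271/2) = 0.2407.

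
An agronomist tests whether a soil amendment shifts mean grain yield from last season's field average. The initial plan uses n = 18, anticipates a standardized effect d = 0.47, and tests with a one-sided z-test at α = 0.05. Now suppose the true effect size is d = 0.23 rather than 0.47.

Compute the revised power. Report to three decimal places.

Power ≈ 0.252

With d = 0.23: δ = d·√n = 0.23 × √18 = 0.9758. Critical value z_{0.05} = 1.645.
Revised power = P(Z > 1.645 − δ) = Φ(-0.669) = 0.2517.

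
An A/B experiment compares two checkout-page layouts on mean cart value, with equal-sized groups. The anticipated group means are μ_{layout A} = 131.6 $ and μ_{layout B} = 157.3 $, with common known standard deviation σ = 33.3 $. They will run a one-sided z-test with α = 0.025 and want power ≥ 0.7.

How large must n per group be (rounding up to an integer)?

Standardized effect: d = |μ_{layout A} − μ_{layout B}| / σ = |131.6 − 157.3| / 33.3 = 0.7718
Set Φ(δ − 1.960) = 0.7; then δ − 1.960 = Φ⁻¹(0.7) = 0.524, giving δ = 2.484.
δ = d·√(n/2) ⇒ n = 2(δ/d)² = 2 × (2.484 / 0.7718)² = 20.72.
Round up to the next whole unit.

n = 21 per group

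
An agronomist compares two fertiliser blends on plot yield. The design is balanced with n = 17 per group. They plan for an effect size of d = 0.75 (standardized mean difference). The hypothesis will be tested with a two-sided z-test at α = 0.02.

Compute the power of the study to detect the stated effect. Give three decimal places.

Power ≈ 0.444

Noncentrality parameter: δ = d·√(n/2) = 0.75 × √(17/2) = 2.1866
Two-sided α = 0.02 → critical value z_{0.01} = 2.326.
Power = Φ(δ − 2.326) + Φ(−δ − 2.326) = Φ(-0.140) + Φ(-4.513) = 0.4444 + 0.0000 = 0.4444.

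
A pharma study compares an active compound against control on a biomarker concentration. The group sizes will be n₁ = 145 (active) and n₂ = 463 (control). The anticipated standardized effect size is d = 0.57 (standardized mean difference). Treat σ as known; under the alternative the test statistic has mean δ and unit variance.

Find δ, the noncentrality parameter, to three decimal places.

δ = d / √(1/n₁ + 1/n₂) = 0.57 / √(1/145 + 1/463) = 5.9896

δ ≈ 5.990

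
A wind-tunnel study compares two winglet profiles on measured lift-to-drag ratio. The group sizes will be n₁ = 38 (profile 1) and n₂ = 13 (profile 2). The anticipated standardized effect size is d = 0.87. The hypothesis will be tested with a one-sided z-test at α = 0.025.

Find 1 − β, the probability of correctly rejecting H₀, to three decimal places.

Noncentrality parameter: δ = d / √(1/n₁ + 1/n₂) = 0.87 / √(1/38 + 1/13) = 2.7077
Critical value for a one-sided test at α = 0.025: z_α = 1.960.
Power = Φ(δ − 1.960) = Φ(0.748) = 0.7727.

Power ≈ 0.773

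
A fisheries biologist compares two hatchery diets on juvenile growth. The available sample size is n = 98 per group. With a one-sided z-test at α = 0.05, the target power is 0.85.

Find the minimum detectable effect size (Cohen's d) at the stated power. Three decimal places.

d ≈ 0.383

Required noncentrality: δ = z_{0.05} + z_{0.15} = 1.645 + 1.036 = 2.681.
δ = d·√(n/2) ⇒ d = δ/√(n/2) = 2.681/√(98/2) = 0.3830.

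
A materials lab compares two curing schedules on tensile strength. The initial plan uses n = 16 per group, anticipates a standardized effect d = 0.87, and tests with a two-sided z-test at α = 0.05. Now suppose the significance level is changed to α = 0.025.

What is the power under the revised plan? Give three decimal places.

Power ≈ 0.587

δ = d·√(n/2) = 0.87 × √(16/2) = 2.4607 (unchanged). New critical value: z_{0.0125} = 2.241.
Revised power = Φ(δ − 2.241) + Φ(−δ − 2.241) = Φ(0.219) + Φ(-4.702) = 0.5868 + 0.0000 = 0.5868.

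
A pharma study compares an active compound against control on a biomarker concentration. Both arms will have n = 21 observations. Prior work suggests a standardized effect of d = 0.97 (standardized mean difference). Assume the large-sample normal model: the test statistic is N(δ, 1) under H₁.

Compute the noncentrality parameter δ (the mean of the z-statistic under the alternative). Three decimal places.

δ = d·√(n/2) = 0.97 × √(21/2) = 3.1432

δ ≈ 3.143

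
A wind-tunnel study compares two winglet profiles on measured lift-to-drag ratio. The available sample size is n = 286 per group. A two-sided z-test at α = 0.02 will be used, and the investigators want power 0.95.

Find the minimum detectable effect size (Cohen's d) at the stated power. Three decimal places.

Required noncentrality: δ = z_{0.01} + z_{0.05} = 2.326 + 1.645 = 3.971.
(The second rejection-region term Φ(−δ − z_{α/2}) is negligible and dropped.)
δ = d·√(n/2) ⇒ d = δ/√(n/2) = 3.971/√(286/2) = 0.3321.

d ≈ 0.332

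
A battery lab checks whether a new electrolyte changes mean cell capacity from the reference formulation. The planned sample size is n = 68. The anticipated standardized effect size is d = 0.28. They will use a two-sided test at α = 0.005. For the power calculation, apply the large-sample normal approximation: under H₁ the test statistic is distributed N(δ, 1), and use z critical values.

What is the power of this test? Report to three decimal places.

Noncentrality parameter: δ = d·√n = 0.28 × √68 = 2.3089
Two-sided α = 0.005 → critical value z_{0.0025} = 2.807.
Power = Φ(δ − 2.807) + Φ(−δ − 2.807) = Φ(-0.498) + Φ(-5.116) = 0.3092 + 0.0000 = 0.3092.

Power ≈ 0.309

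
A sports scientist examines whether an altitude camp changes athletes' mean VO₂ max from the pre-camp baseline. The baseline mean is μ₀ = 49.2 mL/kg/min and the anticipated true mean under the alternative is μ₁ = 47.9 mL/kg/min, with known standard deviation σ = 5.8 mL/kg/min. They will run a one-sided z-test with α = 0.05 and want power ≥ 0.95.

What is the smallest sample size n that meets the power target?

Standardized effect: d = |μ₁ − μ₀| / σ = |47.9 − 49.2| / 5.8 = 0.2241
For power 0.95 need Φ(δ − z_{0.05}) = 0.95, so δ = z_{0.05} + z_{0.05} = 1.645 + 1.645 = 3.290.
δ = d·√n ⇒ n = (δ/d)² = (3.290 / 0.2241)² = 215.42.
Round up to the next whole unit.

n = 216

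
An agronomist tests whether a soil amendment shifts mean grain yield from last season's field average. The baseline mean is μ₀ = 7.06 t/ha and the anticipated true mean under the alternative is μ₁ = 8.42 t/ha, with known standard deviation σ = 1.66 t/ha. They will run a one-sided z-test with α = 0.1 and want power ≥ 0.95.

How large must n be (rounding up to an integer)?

n = 13

Standardized effect: d = |μ₁ − μ₀| / σ = |8.42 − 7.06| / 1.66 = 0.8193
Set Φ(δ − 1.282) = 0.95; then δ − 1.282 = Φ⁻¹(0.95) = 1.645, giving δ = 2.926.
δ = d·√n ⇒ n = (δ/d)² = (2.926 / 0.8193)² = 12.76.
Round up to the next whole unit.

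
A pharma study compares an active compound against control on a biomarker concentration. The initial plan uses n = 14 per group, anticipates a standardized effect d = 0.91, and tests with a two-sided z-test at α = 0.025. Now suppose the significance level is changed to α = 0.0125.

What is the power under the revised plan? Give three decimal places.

Power ≈ 0.464

δ = d·√(n/2) = 0.91 × √(14/2) = 2.4076 (unchanged). New critical value: z_{0.0063} = 2.498.
Revised power = Φ(δ − 2.498) + Φ(−δ − 2.498) = Φ(-0.090) + Φ(-4.905) = 0.4641 + 0.0000 = 0.4641.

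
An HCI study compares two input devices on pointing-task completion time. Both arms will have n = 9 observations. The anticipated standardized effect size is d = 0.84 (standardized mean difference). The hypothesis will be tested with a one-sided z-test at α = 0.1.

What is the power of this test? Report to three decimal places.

Power ≈ 0.692

Noncentrality parameter: δ = d·√(n/2) = 0.84 × √(9/2) = 1.7819
Critical value for a one-sided test at α = 0.1: z_α = 1.282.
Power = P(Z > 1.282 − δ) = Φ(0.500) = 0.6916.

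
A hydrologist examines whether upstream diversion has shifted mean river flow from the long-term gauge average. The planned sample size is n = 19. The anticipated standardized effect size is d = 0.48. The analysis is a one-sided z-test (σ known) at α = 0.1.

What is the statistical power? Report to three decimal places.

Power ≈ 0.791

Noncentrality parameter: δ = d·√n = 0.48 × √19 = 2.0923
Critical value for a one-sided test at α = 0.1: z_α = 1.282.
Power = P(Z > 1.282 − δ) = Φ(0.811) = 0.7912.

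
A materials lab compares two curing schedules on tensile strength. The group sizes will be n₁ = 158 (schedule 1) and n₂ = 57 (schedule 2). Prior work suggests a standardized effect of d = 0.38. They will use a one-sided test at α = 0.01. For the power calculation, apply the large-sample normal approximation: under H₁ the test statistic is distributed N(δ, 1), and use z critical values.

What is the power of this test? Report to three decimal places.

Noncentrality parameter: δ = d / √(1/n₁ + 1/n₂) = 0.38 / √(1/158 + 1/57) = 2.4594
Critical value for a one-sided test at α = 0.01: z_α = 2.326.
Power = Φ(δ − 2.326) = Φ(0.133) = 0.5529.

Power ≈ 0.553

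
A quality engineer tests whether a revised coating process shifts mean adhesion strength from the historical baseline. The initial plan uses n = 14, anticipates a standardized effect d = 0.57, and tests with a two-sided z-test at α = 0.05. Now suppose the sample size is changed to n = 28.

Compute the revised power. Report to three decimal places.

With n = 28: δ = d·√n = 0.57 × √28 = 3.0162. Critical value z_{0.025} = 1.960.
Revised power = Φ(δ − 1.960) + Φ(−δ − 1.960) = Φ(1.056) + Φ(-4.976) = 0.8546 + 0.0000 = 0.8546.

Power ≈ 0.855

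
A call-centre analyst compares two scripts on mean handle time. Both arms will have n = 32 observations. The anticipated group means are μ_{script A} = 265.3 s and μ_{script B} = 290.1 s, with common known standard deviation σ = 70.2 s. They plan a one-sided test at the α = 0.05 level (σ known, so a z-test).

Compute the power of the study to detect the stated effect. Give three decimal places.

Power ≈ 0.408

Standardized effect: d = |μ_{script A} − μ_{script B}| / σ = |265.3 − 290.1| / 70.2 = 0.3533
Noncentrality parameter: δ = d·√(n/2) = 0.3533 × √(32/2) = 1.4131
One-sided α = 0.05 → critical value z_{0.05} = 1.645.
Power = P(Z > 1.645 − δ) = Φ(-0.232) = 0.4084.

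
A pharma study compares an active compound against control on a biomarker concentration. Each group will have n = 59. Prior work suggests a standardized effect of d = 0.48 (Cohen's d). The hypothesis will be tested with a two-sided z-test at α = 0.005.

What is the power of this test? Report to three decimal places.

Power ≈ 0.421

Noncentrality parameter: δ = d·√(n/2) = 0.48 × √(59/2) = 2.6071
Critical value for a two-sided test at α = 0.005: z_{α/2} = 2.807.
Power = Φ(δ − 2.807) + Φ(−δ − 2.807) = Φ(-0.200) + Φ(-5.414) = 0.4208 + 0.0000 = 0.4208.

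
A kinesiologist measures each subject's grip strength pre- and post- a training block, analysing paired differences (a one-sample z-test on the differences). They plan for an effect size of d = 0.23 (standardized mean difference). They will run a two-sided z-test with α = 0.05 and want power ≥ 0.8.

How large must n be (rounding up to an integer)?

n = 149

Set Φ(δ − 1.960) = 0.8; then δ − 1.960 = Φ⁻¹(0.8) = 0.842, giving δ = 2.802.
(Ignoring the negligible lower-tail rejection probability gives the usual closed-form inversion.)
δ = d·√n ⇒ n = (δ/d)² = (2.802 / 0.23)² = 148.37.
Round up to the next whole unit.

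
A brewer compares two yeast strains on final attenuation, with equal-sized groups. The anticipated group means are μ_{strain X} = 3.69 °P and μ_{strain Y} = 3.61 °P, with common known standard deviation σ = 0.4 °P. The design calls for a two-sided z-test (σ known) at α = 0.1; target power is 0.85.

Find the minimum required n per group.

Standardized effect: d = |μ_{strain X} − μ_{strain Y}| / σ = |3.69 − 3.61| / 0.4 = 0.2000
For power 0.85 need Φ(δ − z_{0.05}) = 0.85, so δ = z_{0.05} + z_{0.15} = 1.645 + 1.036 = 2.681.
(Ignoring the negligible lower-tail rejection probability gives the usual closed-form inversion.)
δ = d·√(n/2) ⇒ n = 2(δ/d)² = 2 × (2.681 / 0.2000)² = 359.47.
Rounding up, n = 360 per group.

n = 360 per group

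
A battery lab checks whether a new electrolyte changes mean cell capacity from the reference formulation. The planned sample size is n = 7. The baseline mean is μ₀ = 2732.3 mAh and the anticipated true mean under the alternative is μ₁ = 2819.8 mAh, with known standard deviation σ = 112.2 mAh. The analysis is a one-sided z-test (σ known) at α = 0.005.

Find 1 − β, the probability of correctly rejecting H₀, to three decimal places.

Power ≈ 0.304

Standardized effect: d = |μ₁ − μ₀| / σ = |2819.8 − 2732.3| / 112.2 = 0.7799
Noncentrality parameter: δ = d·√n = 0.7799 × √7 = 2.0633
One-sided α = 0.005 → critical value z_{0.005} = 2.576.
Power = P(Z > 2.576 − δ) = Φ(-0.513) = 0.3041.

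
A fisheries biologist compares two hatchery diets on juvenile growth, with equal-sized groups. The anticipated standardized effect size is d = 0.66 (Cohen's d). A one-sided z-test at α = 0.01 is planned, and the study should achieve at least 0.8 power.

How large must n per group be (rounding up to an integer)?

For power 0.8 need Φ(δ − z_{0.01}) = 0.8, so δ = z_{0.01} + z_{0.20} = 2.326 + 0.842 = 3.168.
δ = d·√(n/2) ⇒ n = 2(δ/d)² = 2 × (3.168 / 0.66)² = 46.08.
Round up to the next whole unit.

n = 47 per group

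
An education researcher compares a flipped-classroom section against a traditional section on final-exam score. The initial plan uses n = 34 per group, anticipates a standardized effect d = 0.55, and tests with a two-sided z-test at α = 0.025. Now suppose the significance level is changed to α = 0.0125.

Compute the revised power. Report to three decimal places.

δ = d·√(n/2) = 0.55 × √(34/2) = 2.2677 (unchanged). New critical value: z_{0.0063} = 2.498.
Revised power = Φ(δ − 2.498) + Φ(−δ − 2.498) = Φ(-0.230) + Φ(-4.765) = 0.4090 + 0.0000 = 0.4090.

Power ≈ 0.409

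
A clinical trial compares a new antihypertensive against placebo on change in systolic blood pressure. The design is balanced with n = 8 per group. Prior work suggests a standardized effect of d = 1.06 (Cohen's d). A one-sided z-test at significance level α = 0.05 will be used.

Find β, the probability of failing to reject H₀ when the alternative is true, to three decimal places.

β ≈ 0.317

Noncentrality parameter: δ = d·√(n/2) = 1.06 × √(8/2) = 2.1200
Critical value for a one-sided test at α = 0.05: z_α = 1.645.
Power = Φ(δ − 1.645) = Φ(0.475) = 0.6827.
Type II error: β = 1 − power = 1 − 0.6827 = 0.3173.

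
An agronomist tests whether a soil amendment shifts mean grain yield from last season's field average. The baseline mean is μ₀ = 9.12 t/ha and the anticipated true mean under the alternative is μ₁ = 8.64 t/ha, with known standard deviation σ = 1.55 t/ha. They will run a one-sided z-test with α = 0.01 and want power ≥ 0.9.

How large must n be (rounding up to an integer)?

n = 136

Standardized effect: d = |μ₁ − μ₀| / σ = |8.64 − 9.12| / 1.55 = 0.3097
Set Φ(δ − 2.326) = 0.9; then δ − 2.326 = Φ⁻¹(0.9) = 1.282, giving δ = 3.608.
δ = d·√n ⇒ n = (δ/d)² = (3.608 / 0.3097)² = 135.73.
Round up to the next whole unit.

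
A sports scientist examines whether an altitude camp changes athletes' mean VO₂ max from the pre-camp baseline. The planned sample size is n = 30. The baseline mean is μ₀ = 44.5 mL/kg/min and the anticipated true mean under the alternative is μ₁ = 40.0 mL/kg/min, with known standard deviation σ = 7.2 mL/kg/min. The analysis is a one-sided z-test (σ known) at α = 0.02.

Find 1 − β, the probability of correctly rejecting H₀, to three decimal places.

Standardized effect: d = |μ₁ − μ₀| / σ = |40.0 − 44.5| / 7.2 = 0.6250
Noncentrality parameter: λ = d·√n = 0.6250 × √30 = 3.4233
Critical value for a one-sided test at α = 0.02: z_α = 2.054.
Power = P(Z > 2.054 − λ) = Φ(1.370) = 0.9146.

Power ≈ 0.915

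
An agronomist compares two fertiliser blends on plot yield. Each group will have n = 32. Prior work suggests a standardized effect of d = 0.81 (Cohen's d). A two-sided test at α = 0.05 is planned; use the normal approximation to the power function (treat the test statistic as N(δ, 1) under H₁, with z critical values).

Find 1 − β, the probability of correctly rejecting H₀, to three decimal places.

Noncentrality parameter: δ = d·√(n/2) = 0.81 × √(32/2) = 3.2400
Critical value for a two-sided test at α = 0.05: z_{α/2} = 1.960.
Power = Φ(δ − 1.960) + Φ(−δ − 1.960) = Φ(1.280) + Φ(-5.200) = 0.8997 + 0.0000 = 0.8997.

Power ≈ 0.900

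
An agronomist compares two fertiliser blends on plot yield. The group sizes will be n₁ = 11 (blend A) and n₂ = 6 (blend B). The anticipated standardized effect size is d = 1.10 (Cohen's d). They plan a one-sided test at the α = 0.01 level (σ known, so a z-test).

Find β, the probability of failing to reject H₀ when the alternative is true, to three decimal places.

β ≈ 0.563

Noncentrality parameter: δ = d / √(1/n₁ + 1/n₂) = 1.10 / √(1/11 + 1/6) = 2.1674
One-sided α = 0.01 → critical value z_{0.01} = 2.326.
Power = Φ(δ − 2.326) = Φ(-0.159) = 0.4369.
Type II error: β = 1 − power = 1 − 0.4369 = 0.5631.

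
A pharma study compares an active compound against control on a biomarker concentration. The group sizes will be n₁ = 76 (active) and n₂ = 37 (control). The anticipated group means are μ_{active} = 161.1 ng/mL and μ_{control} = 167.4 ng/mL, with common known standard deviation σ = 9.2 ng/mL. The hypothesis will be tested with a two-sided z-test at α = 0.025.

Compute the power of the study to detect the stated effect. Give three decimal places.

Standardized effect: d = |μ_{active} − μ_{control}| / σ = |161.1 − 167.4| / 9.2 = 0.6848
Noncentrality parameter: δ = d / √(1/n₁ + 1/n₂) = 0.6848 / √(1/76 + 1/37) = 3.4160
Critical value for a two-sided test at α = 0.025: z_{α/2} = 2.241.
Power = Φ(δ − 2.241) + Φ(−δ − 2.241) = Φ(1.175) + Φ(-5.657) = 0.8799 + 0.0000 = 0.8799.

Power ≈ 0.880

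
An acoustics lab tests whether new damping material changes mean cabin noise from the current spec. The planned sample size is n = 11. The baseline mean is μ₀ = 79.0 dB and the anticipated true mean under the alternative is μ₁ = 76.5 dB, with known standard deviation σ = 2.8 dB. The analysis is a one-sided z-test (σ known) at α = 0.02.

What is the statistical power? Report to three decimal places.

Power ≈ 0.818

Standardized effect: d = |μ₁ − μ₀| / σ = |76.5 − 79.0| / 2.8 = 0.8929
Noncentrality parameter: δ = d·√n = 0.8929 × √11 = 2.9613
One-sided α = 0.02 → critical value z_{0.02} = 2.054.
Power = Φ(δ − 2.054) = Φ(0.908) = 0.8179.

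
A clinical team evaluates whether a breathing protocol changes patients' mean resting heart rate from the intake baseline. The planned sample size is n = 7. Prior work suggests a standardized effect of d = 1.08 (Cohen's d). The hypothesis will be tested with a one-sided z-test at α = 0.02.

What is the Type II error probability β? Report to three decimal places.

β ≈ 0.211

Noncentrality parameter: δ = d·√n = 1.08 × √7 = 2.8574
Critical value for a one-sided test at α = 0.02: z_α = 2.054.
Power = P(Z > 2.054 − δ) = Φ(0.804) = 0.7892.
Type II error: β = 1 − power = 1 − 0.7892 = 0.2108.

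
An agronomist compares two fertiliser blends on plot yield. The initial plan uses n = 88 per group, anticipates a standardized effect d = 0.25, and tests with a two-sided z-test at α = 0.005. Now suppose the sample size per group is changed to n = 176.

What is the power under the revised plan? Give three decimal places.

Power ≈ 0.322

With n = 176 per group: δ = d·√(n/2) = 0.25 × √(176/2) = 2.3452. Critical value z_{0.0025} = 2.807.
Revised power = Φ(δ − 2.807) + Φ(−δ − 2.807) = Φ(-0.462) + Φ(-5.152) = 0.3221 + 0.0000 = 0.3221.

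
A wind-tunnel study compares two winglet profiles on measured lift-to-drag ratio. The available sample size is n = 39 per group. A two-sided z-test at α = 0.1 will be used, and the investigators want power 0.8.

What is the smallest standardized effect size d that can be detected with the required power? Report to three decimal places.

d ≈ 0.563

Need Φ(δ − 1.645) = 0.8, so δ = 1.645 + 0.842 = 2.486.
(The second rejection-region term Φ(−δ − z_{α/2}) is negligible and dropped.)
δ = d·√(n/2) ⇒ d = δ/√(n/2) = 2.486/√(39/2) = 0.5631.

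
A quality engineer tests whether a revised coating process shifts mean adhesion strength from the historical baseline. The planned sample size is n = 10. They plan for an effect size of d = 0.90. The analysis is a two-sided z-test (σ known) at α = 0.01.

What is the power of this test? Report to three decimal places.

Power ≈ 0.607

Noncentrality parameter: δ = d·√n = 0.90 × √10 = 2.8460
Critical value for a two-sided test at α = 0.01: z_{α/2} = 2.576.
Power = Φ(δ − 2.576) + Φ(−δ − 2.576) = Φ(0.270) + Φ(-5.422) = 0.6065 + 0.0000 = 0.6065.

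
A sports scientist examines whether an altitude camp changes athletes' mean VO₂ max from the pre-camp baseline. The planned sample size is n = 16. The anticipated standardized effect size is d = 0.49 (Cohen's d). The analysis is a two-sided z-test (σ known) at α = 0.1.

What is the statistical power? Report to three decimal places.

Noncentrality parameter: δ = d·√n = 0.49 × √16 = 1.9600
Critical value for a two-sided test at α = 0.1: z_{α/2} = 1.645.
Power = Φ(δ − 1.645) + Φ(−δ − 1.645) = Φ(0.315) + Φ(-3.605) = 0.6237 + 0.0002 = 0.6238.

Power ≈ 0.624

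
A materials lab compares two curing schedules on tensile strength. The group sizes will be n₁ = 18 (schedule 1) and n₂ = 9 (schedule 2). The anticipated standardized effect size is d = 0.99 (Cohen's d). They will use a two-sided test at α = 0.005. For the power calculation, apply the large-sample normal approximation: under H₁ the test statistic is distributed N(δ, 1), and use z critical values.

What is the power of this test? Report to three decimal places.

Power ≈ 0.351

Noncentrality parameter: δ = d / √(1/n₁ + 1/n₂) = 0.99 / √(1/18 + 1/9) = 2.4250
Two-sided α = 0.005 → critical value z_{0.0025} = 2.807.
Power = Φ(δ − 2.807) + Φ(−δ − 2.807) = Φ(-0.382) + Φ(-5.232) = 0.3512 + 0.0000 = 0.3512.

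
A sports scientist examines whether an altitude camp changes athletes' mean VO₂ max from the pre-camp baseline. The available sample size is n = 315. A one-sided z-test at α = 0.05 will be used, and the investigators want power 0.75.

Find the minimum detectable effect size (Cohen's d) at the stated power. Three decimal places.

d ≈ 0.131

Required noncentrality: δ = z_{0.05} + z_{0.25} = 1.645 + 0.674 = 2.319.
δ = d·√n ⇒ d = δ/√n = 2.319/√315 = 0.1307.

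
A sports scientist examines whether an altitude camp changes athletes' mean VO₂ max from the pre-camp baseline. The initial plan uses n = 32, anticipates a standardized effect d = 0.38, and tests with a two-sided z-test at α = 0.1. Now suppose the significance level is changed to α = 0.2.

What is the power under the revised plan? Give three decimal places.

Power ≈ 0.808

δ = d·√n = 0.38 × √32 = 2.1496 (unchanged). New critical value: z_{0.1} = 1.282.
Revised power = Φ(δ − 1.282) + Φ(−δ − 1.282) = Φ(0.868) + Φ(-3.431) = 0.8073 + 0.0003 = 0.8076.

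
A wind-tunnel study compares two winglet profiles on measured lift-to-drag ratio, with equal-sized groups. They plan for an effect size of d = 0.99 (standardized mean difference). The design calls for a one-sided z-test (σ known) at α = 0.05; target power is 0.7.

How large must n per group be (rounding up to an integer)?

Set Φ(δ − 1.645) = 0.7; then δ − 1.645 = Φ⁻¹(0.7) = 0.524, giving δ = 2.169.
δ = d·√(n/2) ⇒ n = 2(δ/d)² = 2 × (2.169 / 0.99)² = 9.60.
Round up to the next whole unit.

n = 10 per group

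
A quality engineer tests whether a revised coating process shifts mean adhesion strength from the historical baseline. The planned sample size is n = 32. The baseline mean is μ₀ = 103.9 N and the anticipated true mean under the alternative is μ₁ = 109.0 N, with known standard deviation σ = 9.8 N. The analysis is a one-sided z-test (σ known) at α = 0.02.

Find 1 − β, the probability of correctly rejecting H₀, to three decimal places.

Power ≈ 0.813

Standardized effect: d = |μ₁ − μ₀| / σ = |109.0 − 103.9| / 9.8 = 0.5204
Noncentrality parameter: δ = d·√n = 0.5204 × √32 = 2.9439
Critical value for a one-sided test at α = 0.02: z_α = 2.054.
Power = P(Z > 2.054 − δ) = Φ(0.890) = 0.8133.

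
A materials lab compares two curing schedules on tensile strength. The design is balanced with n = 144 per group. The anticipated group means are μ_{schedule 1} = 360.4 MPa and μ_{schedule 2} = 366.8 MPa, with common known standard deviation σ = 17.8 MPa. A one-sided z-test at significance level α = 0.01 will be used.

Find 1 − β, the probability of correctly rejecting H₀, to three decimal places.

Standardized effect: d = |μ_{schedule 1} − μ_{schedule 2}| / σ = |360.4 − 366.8| / 17.8 = 0.3596
Noncentrality parameter: δ = d·√(n/2) = 0.3596 × √(144/2) = 3.0509
Critical value for a one-sided test at α = 0.01: z_α = 2.326.
Power = P(Z > 2.326 − δ) = Φ(0.725) = 0.7656.

Power ≈ 0.766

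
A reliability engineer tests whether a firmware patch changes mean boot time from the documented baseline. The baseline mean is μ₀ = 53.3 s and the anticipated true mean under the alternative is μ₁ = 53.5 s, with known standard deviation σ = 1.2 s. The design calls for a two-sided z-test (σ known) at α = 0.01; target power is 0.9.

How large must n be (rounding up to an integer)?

n = 536

Standardized effect: d = |μ₁ − μ₀| / σ = |53.5 − 53.3| / 1.2 = 0.1667
For power 0.9 need Φ(δ − z_{0.005}) = 0.9, so δ = z_{0.005} + z_{0.10} = 2.576 + 1.282 = 3.857.
(Ignoring the negligible lower-tail rejection probability gives the usual closed-form inversion.)
δ = d·√n ⇒ n = (δ/d)² = (3.857 / 0.1667)² = 535.66.
Round up to the next whole unit.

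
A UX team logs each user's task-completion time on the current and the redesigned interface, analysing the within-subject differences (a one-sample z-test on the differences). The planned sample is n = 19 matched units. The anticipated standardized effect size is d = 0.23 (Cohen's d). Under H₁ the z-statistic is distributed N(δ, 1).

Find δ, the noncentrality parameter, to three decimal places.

The noncentrality parameter scales effect size by the design's sample-size factor: δ = d·√n = 0.23 × √19 = 1.0025

δ ≈ 1.003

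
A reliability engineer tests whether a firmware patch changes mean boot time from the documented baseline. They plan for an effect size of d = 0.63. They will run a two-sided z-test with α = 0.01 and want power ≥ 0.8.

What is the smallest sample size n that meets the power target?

For power 0.8 need Φ(δ − z_{0.005}) = 0.8, so δ = z_{0.005} + z_{0.20} = 2.576 + 0.842 = 3.417.
(For δ > 0 the lower-tail rejection region contributes negligibly to power, so the one-term inversion is standard.)
δ = d·√n ⇒ n = (δ/d)² = (3.417 / 0.63)² = 29.43.
Rounding up, n = 30.

n = 30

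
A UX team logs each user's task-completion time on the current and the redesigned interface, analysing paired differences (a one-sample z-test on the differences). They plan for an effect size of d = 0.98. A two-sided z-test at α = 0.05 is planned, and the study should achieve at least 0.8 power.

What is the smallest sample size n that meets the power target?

Set Φ(δ − 1.960) = 0.8; then δ − 1.960 = Φ⁻¹(0.8) = 0.842, giving δ = 2.802.
(Ignoring the negligible lower-tail rejection probability gives the usual closed-form inversion.)
δ = d·√n ⇒ n = (δ/d)² = (2.802 / 0.98)² = 8.17.
Round up to the next whole unit.

n = 9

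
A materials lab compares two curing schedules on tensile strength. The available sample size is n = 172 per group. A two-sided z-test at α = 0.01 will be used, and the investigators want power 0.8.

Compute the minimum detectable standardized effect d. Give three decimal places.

d ≈ 0.369

Required noncentrality: δ = z_{0.005} + z_{0.20} = 2.576 + 0.842 = 3.417.
(The second rejection-region term Φ(−δ − z_{α/2}) is negligible and dropped.)
δ = d·√(n/2) ⇒ d = δ/√(n/2) = 3.417/√(172/2) = 0.3685.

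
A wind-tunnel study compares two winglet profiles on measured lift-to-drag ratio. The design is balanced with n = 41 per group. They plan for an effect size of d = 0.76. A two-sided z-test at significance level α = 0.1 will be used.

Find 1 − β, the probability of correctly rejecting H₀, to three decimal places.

Noncentrality parameter: δ = d·√(n/2) = 0.76 × √(41/2) = 3.4410
Critical value for a two-sided test at α = 0.1: z_{α/2} = 1.645.
Power = Φ(δ − 1.645) + Φ(−δ − 1.645) = Φ(1.796) + Φ(-5.086) = 0.9638 + 0.0000 = 0.9638.

Power ≈ 0.964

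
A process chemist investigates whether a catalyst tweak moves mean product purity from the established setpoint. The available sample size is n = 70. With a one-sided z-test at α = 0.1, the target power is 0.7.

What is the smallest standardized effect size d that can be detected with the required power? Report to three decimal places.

d ≈ 0.216

Required noncentrality: δ = z_{0.1} + z_{0.30} = 1.282 + 0.524 = 1.806.
δ = d·√n ⇒ d = δ/√n = 1.806/√70 = 0.2159.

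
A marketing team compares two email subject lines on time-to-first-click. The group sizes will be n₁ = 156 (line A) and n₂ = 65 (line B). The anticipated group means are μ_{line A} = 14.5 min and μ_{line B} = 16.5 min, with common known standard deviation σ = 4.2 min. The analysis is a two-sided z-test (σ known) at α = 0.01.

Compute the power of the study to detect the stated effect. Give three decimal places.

Power ≈ 0.742

Standardized effect: d = |μ_{line A} − μ_{line B}| / σ = |14.5 − 16.5| / 4.2 = 0.4762
Noncentrality parameter: δ = d / √(1/n₁ + 1/n₂) = 0.4762 / √(1/156 + 1/65) = 3.2255
Critical value for a two-sided test at α = 0.01: z_{α/2} = 2.576.
Power = Φ(δ − 2.576) + Φ(−δ − 2.576) = Φ(0.650) + Φ(-5.801) = 0.7421 + 0.0000 = 0.7421.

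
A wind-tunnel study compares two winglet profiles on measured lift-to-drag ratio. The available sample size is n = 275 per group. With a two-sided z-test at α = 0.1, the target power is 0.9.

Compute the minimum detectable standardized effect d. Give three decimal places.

d ≈ 0.250

Need Φ(δ − 1.645) = 0.9, so δ = 1.645 + 1.282 = 2.926.
(Lower-tail contribution to power is negligible for δ > 0.)
δ = d·√(n/2) ⇒ d = δ/√(n/2) = 2.926/√(275/2) = 0.2496.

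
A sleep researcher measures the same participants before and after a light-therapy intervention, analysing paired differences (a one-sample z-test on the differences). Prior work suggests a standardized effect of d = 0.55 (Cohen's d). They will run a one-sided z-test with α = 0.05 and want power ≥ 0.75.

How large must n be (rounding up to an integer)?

Set Φ(δ − 1.645) = 0.75; then δ − 1.645 = Φ⁻¹(0.75) = 0.674, giving δ = 2.319.
δ = d·√n ⇒ n = (δ/d)² = (2.319 / 0.55)² = 17.78.
Round up to the next whole unit.

n = 18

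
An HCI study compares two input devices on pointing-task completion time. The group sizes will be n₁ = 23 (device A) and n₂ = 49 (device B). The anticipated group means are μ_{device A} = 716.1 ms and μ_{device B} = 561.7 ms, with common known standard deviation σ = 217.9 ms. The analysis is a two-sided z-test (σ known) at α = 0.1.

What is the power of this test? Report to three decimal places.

Standardized effect: d = |μ_{device A} − μ_{device B}| / σ = |716.1 − 561.7| / 217.9 = 0.7086
Noncentrality parameter: δ = d / √(1/n₁ + 1/n₂) = 0.7086 / √(1/23 + 1/49) = 2.8034
Critical value for a two-sided test at α = 0.1: z_{α/2} = 1.645.
Power = Φ(δ − 1.645) + Φ(−δ − 1.645) = Φ(1.159) + Φ(-4.448) = 0.8767 + 0.0000 = 0.8767.

Power ≈ 0.877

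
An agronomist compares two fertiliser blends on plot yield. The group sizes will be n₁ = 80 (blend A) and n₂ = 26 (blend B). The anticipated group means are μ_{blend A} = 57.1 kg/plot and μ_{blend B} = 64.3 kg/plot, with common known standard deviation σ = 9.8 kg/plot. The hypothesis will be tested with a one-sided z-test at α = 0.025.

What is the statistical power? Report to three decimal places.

Standardized effect: d = |μ_{blend A} − μ_{blend B}| / σ = |57.1 − 64.3| / 9.8 = 0.7347
Noncentrality parameter: δ = d / √(1/n₁ + 1/n₂) = 0.7347 / √(1/80 + 1/26) = 3.2545
Critical value for a one-sided test at α = 0.025: z_α = 1.960.
Power = Φ(δ − 1.960) = Φ(1.295) = 0.9023.

Power ≈ 0.902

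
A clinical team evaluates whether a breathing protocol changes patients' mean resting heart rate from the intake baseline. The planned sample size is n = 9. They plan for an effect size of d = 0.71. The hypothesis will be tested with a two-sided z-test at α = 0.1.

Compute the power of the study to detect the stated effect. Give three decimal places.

Power ≈ 0.686

Noncentrality parameter: δ = d·√n = 0.71 × √9 = 2.1300
Critical value for a two-sided test at α = 0.1: z_{α/2} = 1.645.
Power = Φ(δ − 1.645) + Φ(−δ − 1.645) = Φ(0.485) + Φ(-3.775) = 0.6862 + 0.0001 = 0.6863.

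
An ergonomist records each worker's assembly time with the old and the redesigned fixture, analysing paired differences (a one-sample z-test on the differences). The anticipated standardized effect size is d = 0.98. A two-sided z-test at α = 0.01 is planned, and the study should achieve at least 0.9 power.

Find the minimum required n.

n = 16

Set Φ(δ − 2.576) = 0.9; then δ − 2.576 = Φ⁻¹(0.9) = 1.282, giving δ = 3.857.
(The Φ(−δ − z_{α/2}) term is vanishingly small for δ > 0 and is dropped in the standard sample-size formula.)
δ = d·√n ⇒ n = (δ/d)² = (3.857 / 0.98)² = 15.49.
Round up to the next whole unit.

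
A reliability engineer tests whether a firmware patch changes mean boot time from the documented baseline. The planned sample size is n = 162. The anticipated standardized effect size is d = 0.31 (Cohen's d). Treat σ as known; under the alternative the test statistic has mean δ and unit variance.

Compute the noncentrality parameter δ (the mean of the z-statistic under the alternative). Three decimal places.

δ = d·√n = 0.31 × √162 = 3.9457

δ ≈ 3.946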